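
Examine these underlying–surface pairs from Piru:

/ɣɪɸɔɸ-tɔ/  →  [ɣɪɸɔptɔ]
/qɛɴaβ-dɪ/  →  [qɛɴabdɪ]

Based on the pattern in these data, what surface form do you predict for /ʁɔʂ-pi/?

[ʁɔʈpi]

The data show regressive manner assimilation: /ɸ/ → [p] before /t/; /β/ → [b] before /d/. In each pair only manner changes, matching the following consonant, while place and voice stay constant.
The rule targets /ʂ/ (voiceless retroflex fricative), which sits before the trigger /p/ (stop).
A voiceless retroflex stop is [ʈ], so the surface segment is [ʈ].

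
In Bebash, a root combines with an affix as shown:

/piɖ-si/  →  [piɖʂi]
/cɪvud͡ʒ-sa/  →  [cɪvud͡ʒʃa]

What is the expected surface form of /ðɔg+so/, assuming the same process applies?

The data show progressive place assimilation: /s/ → [ʂ] after /ɖ/; /s/ → [ʃ] after /d͡ʒ/. In each pair only place changes, matching the preceding consonant, while manner and voice stay constant.
The rule targets /s/ (voiceless alveolar fricative), which sits after the trigger /g/ (velar).
Changing only its place to velar gives [x] — the voiceless velar fricative.

[ðɔgxo]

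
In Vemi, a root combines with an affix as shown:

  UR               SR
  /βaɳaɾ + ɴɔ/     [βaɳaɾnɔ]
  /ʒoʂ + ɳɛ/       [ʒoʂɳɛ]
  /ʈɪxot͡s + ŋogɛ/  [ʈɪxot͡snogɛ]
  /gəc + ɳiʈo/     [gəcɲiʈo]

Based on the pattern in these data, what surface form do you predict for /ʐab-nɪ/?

The data show progressive place assimilation: /ɴ/ → [n] after /ɾ/; /ŋ/ → [n] after /t͡s/; /ɳ/ → [ɲ] after /c/. In each pair only place changes, matching the preceding consonant, while manner and voice stay constant.
No alternation appears in [ʒoʂɳɛ]: there the adjacent consonants already agree in place (/ɳ/ and /ʂ/ are both retroflex), so this form is consistent with the same rule.
The rule targets /n/ (voiced alveolar nasal), which sits after the trigger /b/ (bilabial).
Changing only its place to bilabial gives [m] — the voiced bilabial nasal.

[ʐabmɪ]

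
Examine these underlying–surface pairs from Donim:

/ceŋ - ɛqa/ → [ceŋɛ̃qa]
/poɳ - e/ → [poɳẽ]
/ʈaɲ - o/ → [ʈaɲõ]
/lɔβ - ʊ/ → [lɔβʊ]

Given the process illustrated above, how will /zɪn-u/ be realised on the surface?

[zɪnũ]

The data show progressive nasality assimilation (vowel nasalisation): /ɛ/ → [ɛ̃] after /ŋ/; /e/ → [ẽ] after /ɳ/; /o/ → [õ] after /ɲ/ — a vowel is nasalised by an immediately preceding nasal consonant.
No change occurs in [lɔβʊ] because the vowel at the boundary is adjacent to an oral consonant, not a nasal (/ʊ/ next to /β/).
The vowel /u/ is adjacent to the preceding nasal /n/, so it acquires [+nasal] and surfaces as [ũ].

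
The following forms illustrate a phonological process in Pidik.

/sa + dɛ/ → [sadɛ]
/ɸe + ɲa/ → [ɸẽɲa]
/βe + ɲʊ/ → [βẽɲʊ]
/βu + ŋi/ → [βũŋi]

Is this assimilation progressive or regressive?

The vowel /e/ surfaces as nasalised [ẽ] next to the following nasal /ɲ/ — it has acquired the [+nasal] feature of its neighbour.
The other form shows the same pattern: /u/ → [ũ] before /ŋ/ — each time a vowel is nasalised next to a following nasal.
No change occurs in [sadɛ] because the vowel at the boundary is adjacent to an oral consonant, not a nasal (/a/ next to /d/).
Because the conditioning nasal is to the right of the vowel that changes, the process is regressive (anticipatory).

regressive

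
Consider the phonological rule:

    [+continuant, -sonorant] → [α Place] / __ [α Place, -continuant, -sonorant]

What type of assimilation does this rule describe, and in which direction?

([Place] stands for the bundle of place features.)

regressive place assimilation

The rule copies the place features (abbreviated [Place]) from the environment onto the target, so the assimilating feature is place.
The conditioning segment sits to the right of the focus bar, meaning the trigger follows the segment that changes — regressive assimilation.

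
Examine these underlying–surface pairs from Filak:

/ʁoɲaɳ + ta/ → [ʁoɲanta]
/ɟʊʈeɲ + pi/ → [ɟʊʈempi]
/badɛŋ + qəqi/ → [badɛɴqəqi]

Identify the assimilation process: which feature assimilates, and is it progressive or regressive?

regressive place assimilation

Comparing underlying and surface forms, /ɳ/ → [n] is the alternation; the neighbouring /t/ is constant.
The change retroflex → alveolar matches the place of the following /t/, identifying this as place assimilation.
Manner and voice are unchanged, so the assimilation is partial, not total.
The same holds elsewhere in the data: /ɲ/ → [m] before /p/ (palatal → bilabial, matching bilabial); /ŋ/ → [ɴ] before /q/ (velar → uvular, matching uvular) — only place changes, and always toward the following segment.
The trigger is the following segment, so the direction is regressive (anticipatory).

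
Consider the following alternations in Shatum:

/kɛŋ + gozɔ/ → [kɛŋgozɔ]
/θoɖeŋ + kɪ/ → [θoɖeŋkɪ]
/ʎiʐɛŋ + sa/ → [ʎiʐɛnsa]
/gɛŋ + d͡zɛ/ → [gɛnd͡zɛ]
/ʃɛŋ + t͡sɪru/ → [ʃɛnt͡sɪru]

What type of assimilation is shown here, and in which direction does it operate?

Comparing underlying and surface forms, /ŋ/ → [n] is the alternation; the neighbouring /s/ is constant.
The change velar → alveolar matches the place of the following /s/, identifying this as place assimilation.
Manner and voice are unchanged, so the assimilation is partial, not total.
The same holds elsewhere in the data: /ŋ/ → [n] before /d͡z/ (velar → alveolar, matching alveolar); /ŋ/ → [n] before /t͡s/ (velar → alveolar, matching alveolar) — only place changes, and always toward the following segment.
Nothing changes in [kɛŋgozɔ], [θoɖeŋkɪ]: there the adjacent consonants already agree in place (/ŋ/ and /g/ are both velar; /ŋ/ and /k/ are both velar), so these forms are consistent with the same rule.
Since the segment that changes precedes the conditioning segment, the assimilation is regressive.

regressive place assimilation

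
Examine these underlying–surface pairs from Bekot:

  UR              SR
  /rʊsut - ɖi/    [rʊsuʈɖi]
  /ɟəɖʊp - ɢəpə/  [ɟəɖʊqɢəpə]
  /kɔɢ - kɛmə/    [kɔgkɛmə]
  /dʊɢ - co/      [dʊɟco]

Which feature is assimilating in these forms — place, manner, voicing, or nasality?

Underlying /t/ is realised as [ʈ] next to /ɖ/; /ɖ/ itself does not change.
/t/ is alveolar while /ɖ/ is retroflex; the output [ʈ] is retroflex, matching the trigger — so the feature that spreads is place.
The same holds elsewhere in the data: /p/ → [q] before /ɢ/ (bilabial → uvular, matching uvular); /ɢ/ → [g] before /k/ (uvular → velar, matching velar); /ɢ/ → [ɟ] before /c/ (uvular → palatal, matching palatal) — only place changes, and always toward the following segment.

place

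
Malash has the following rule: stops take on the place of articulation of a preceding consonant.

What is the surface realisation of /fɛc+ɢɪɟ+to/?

/ɢ/ is a voiced uvular stop. The preceding trigger /c/ is palatal, so /ɢ/ must become palatal as well.
The voiced palatal stop is [ɟ], so /ɢ/ → [ɟ].
The same rule applies at the second boundary: /t/ → [c] next to /ɟ/.

[fɛcɟɪɟco]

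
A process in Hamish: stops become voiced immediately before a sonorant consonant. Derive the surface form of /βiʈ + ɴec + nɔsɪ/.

[βiɖɴeɟnɔsɪ]

/ʈ/ is a voiceless retroflex stop. The following trigger /ɴ/ is voiced, so /ʈ/ must become voiced as well.
A voiced retroflex stop is [ɖ], so the surface segment is [ɖ].
At the second juncture, /c/ likewise becomes [ɟ] adjacent to /n/.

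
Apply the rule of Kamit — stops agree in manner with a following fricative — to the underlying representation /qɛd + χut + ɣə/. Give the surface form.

The rule targets /d/ (voiced alveolar stop), which sits before the trigger /χ/ (fricative).
A voiced alveolar fricative is [z], so the surface segment is [z].
The same rule applies at the second boundary: /t/ → [s] next to /ɣ/.

[qɛzχusɣə]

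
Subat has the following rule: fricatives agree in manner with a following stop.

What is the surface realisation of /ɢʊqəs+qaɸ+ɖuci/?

The rule targets /s/ (voiceless alveolar fricative), which sits before the trigger /q/ (stop).
The voiceless alveolar stop is [t], so /s/ → [t].
At the second juncture, /ɸ/ likewise becomes [p] adjacent to /ɖ/.

[ɢʊqətqapɖuci]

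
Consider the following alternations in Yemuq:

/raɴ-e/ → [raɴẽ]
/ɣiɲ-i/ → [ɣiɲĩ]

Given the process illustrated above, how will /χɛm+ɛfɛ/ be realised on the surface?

The data show progressive nasality assimilation (vowel nasalisation): /e/ → [ẽ] after /ɴ/; /i/ → [ĩ] after /ɲ/ — a vowel is nasalised by an immediately preceding nasal consonant.
/ɛ/ sits next to the nasal /m/ and is therefore nasalised to [ɛ̃].

[χɛmɛ̃fɛ]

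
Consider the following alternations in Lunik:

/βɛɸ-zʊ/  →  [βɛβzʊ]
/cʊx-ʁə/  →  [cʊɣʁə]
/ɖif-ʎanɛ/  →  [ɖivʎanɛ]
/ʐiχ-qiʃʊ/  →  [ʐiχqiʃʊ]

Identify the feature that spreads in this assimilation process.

voicing

The segment that alternates is /ɸ/, which surfaces as [β] when adjacent to /z/.
The change voiceless → voiced matches the voicing of the following /z/, identifying this as voicing assimilation.
The same holds elsewhere in the data: /x/ → [ɣ] before /ʁ/ (voiceless → voiced, matching voiced); /f/ → [v] before /ʎ/ (voiceless → voiced, matching voiced) — only voicing changes, and always toward the following segment.
No alternation appears in [ʐiχqiʃʊ]: there the adjacent consonants already agree in voicing (/χ/ and /q/ are both voiceless), so this form is consistent with the same rule.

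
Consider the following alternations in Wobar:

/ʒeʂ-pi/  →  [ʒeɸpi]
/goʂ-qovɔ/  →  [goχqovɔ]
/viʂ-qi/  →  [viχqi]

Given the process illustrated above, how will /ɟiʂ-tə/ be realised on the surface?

[ɟistə]

The data show regressive place assimilation: /ʂ/ → [ɸ] before /p/; /ʂ/ → [χ] before /q/. In each pair only place changes, matching the following consonant, while manner and voice stay constant.
The rule targets /ʂ/ (voiceless retroflex fricative), which sits before the trigger /t/ (alveolar).
A voiceless alveolar fricative is [s], so the surface segment is [s].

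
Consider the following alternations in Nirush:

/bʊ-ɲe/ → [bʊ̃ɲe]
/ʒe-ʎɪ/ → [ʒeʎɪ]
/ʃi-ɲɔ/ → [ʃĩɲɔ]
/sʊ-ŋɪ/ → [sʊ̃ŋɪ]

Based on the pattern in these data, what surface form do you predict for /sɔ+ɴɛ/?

The data show regressive nasality assimilation (vowel nasalisation): /ʊ/ → [ʊ̃] before /ɲ/; /i/ → [ĩ] before /ɲ/; /ʊ/ → [ʊ̃] before /ŋ/ — a vowel is nasalised by an immediately following nasal consonant.
No change occurs in [ʒeʎɪ] because the vowel at the boundary is adjacent to an oral consonant, not a nasal (/e/ next to /ʎ/).
The vowel /ɔ/ is adjacent to the following nasal /ɴ/, so it acquires [+nasal] and surfaces as [ɔ̃].

[sɔ̃ɴɛ]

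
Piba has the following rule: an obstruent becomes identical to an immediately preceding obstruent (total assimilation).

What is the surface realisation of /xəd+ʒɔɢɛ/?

/ʒ/ is the segment targeted by the rule; it sits immediately after /d/, so it assimilates completely and surfaces as [d].

[xəddɔɢɛ]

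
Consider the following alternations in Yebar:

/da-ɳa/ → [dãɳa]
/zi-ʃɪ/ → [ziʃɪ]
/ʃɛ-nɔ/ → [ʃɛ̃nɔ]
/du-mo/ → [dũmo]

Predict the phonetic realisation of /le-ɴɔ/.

The data show regressive nasality assimilation (vowel nasalisation): /a/ → [ã] before /ɳ/; /ɛ/ → [ɛ̃] before /n/; /u/ → [ũ] before /m/ — a vowel is nasalised by an immediately following nasal consonant.
No change occurs in [ziʃɪ] because the vowel at the boundary is adjacent to an oral consonant, not a nasal (/i/ next to /ʃ/).
/e/ sits next to the nasal /ɴ/ and is therefore nasalised to [ẽ].

[lẽɴɔ]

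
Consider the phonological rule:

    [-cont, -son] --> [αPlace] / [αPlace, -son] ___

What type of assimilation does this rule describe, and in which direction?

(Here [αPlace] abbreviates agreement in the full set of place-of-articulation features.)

progressive place assimilation

The rule copies the place features (abbreviated [Place]) from the environment onto the target, so the assimilating feature is place.
The conditioning segment sits to the left of the focus bar, meaning the trigger precedes the segment that changes — progressive assimilation.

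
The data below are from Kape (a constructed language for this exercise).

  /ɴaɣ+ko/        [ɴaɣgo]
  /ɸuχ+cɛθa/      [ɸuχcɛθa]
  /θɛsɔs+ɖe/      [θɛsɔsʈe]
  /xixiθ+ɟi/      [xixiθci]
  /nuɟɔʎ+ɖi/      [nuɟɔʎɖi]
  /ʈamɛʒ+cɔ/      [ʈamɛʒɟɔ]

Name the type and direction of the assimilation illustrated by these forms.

Comparing underlying and surface forms, /k/ → [g] is the alternation; the neighbouring /ɣ/ is constant.
/k/ is voiceless while /ɣ/ is voiced; the output [g] is voiced, matching the trigger — so the feature that spreads is voicing.
Place and manner are unchanged, so the assimilation is partial, not total.
The same holds elsewhere in the data: /ɖ/ → [ʈ] after /s/ (voiced → voiceless, matching voiceless); /ɟ/ → [c] after /θ/ (voiced → voiceless, matching voiceless); /c/ → [ɟ] after /ʒ/ (voiceless → voiced, matching voiced) — only voicing changes, and always toward the preceding segment.
No alternation appears in [ɸuχcɛθa], [nuɟɔʎɖi]: there the adjacent consonants already agree in voicing (/c/ and /χ/ are both voiceless; /ɖ/ and /ʎ/ are both voiced), so these forms are consistent with the same rule.
The trigger is the preceding segment, so the direction is progressive (perseverative).

progressive voicing assimilation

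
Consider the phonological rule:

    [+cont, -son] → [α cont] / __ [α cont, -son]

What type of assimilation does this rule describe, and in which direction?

The shared variable α links the value of [cont] on the target to that of the neighbouring obstruent. [cont] distinguishes stops from fricatives — a manner-of-articulation feature — so this is manner assimilation.
Since the environment is written after the underscore, the trigger follows the target; the direction is regressive.

regressive manner assimilation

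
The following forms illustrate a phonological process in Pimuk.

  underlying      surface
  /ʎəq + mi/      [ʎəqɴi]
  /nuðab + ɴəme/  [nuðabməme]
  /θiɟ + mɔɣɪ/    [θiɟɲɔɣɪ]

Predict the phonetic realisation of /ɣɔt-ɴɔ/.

[ɣɔtnɔ]

The data show progressive place assimilation: /m/ → [ɴ] after /q/; /ɴ/ → [m] after /b/; /m/ → [ɲ] after /ɟ/. In each pair only place changes, matching the preceding consonant, while manner and voice stay constant.
/ɴ/ is a voiced uvular nasal. The preceding trigger /t/ is alveolar, so /ɴ/ must become alveolar as well.
Changing only its place to alveolar gives [n] — the voiced alveolar nasal.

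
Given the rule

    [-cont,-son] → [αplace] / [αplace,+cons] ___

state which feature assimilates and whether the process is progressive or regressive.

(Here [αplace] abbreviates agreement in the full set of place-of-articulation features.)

The shared variable α links the value of the place features (abbreviated [place]) on the target to the same value on the neighbouring segment, so place is the feature that assimilates.
The conditioning segment sits to the left of the focus bar, meaning the trigger precedes the segment that changes — progressive assimilation.

progressive place assimilation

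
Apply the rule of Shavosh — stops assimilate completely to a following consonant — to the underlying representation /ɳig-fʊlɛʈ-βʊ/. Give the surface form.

[ɳiffʊlɛββʊ]

/g/ is the segment targeted by the rule; it sits immediately before /f/, so it assimilates completely and surfaces as [f].
The same rule applies at the second boundary: /ʈ/ → [β] next to /β/.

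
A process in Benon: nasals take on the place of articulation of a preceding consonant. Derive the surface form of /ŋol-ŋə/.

/ŋ/ is a voiced velar nasal. The preceding trigger /l/ is alveolar, so /ŋ/ must become alveolar as well.
A voiced alveolar nasal is [n], so the surface segment is [n].

[ŋolnə]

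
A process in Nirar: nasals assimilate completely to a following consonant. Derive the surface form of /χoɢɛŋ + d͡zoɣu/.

[χoɢɛd͡zd͡zoɣu]

/ŋ/ is the segment targeted by the rule; it sits immediately before /d͡z/, so it assimilates completely and surfaces as [d͡z].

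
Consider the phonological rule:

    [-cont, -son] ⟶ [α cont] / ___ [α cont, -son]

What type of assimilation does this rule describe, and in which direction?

The shared variable α links the value of [cont] on the target to that of the neighbouring obstruent. [cont] distinguishes stops from fricatives — a manner-of-articulation feature — so this is manner assimilation.
The conditioning segment sits to the right of the focus bar, meaning the trigger follows the segment that changes — regressive assimilation.

regressive manner assimilation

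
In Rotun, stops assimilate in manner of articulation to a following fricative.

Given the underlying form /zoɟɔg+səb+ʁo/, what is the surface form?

[zoɟɔɣsəβʁo]

/g/ is a voiced velar stop. The following trigger /s/ is a fricative, so /g/ must become a fricative as well.
Changing only its manner to fricative gives [ɣ] — the voiced velar fricative.
The same rule applies at the second boundary: /b/ → [β] next to /ʁ/.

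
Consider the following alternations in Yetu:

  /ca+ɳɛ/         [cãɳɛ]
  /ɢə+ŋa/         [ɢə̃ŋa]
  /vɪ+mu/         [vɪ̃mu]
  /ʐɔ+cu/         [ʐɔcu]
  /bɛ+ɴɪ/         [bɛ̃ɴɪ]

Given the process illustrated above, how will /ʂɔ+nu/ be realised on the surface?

The data show regressive nasality assimilation (vowel nasalisation): /a/ → [ã] before /ɳ/; /ə/ → [ə̃] before /ŋ/; /ɪ/ → [ɪ̃] before /m/; /ɛ/ → [ɛ̃] before /ɴ/ — a vowel is nasalised by an immediately following nasal consonant.
No change occurs in [ʐɔcu] because the vowel at the boundary is adjacent to an oral consonant, not a nasal (/ɔ/ next to /c/).
/ɔ/ sits next to the nasal /n/ and is therefore nasalised to [ɔ̃].

[ʂɔ̃nu]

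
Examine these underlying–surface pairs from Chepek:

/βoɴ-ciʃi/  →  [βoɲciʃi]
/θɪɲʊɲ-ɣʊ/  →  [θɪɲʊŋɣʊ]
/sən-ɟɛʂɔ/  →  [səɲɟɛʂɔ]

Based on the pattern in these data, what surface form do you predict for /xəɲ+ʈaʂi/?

[xəɳʈaʂi]

The data show regressive place assimilation: /ɴ/ → [ɲ] before /c/; /ɲ/ → [ŋ] before /ɣ/; /n/ → [ɲ] before /ɟ/. In each pair only place changes, matching the following consonant, while manner and voice stay constant.
The rule targets /ɲ/ (voiced palatal nasal), which sits before the trigger /ʈ/ (retroflex).
Changing only its place to retroflex gives [ɳ] — the voiced retroflex nasal.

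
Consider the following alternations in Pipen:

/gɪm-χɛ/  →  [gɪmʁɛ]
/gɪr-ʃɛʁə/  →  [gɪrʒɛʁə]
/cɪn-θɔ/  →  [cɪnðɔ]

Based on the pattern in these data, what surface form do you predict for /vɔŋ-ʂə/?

[vɔŋʐə]

The data show progressive voicing assimilation: /χ/ → [ʁ] after /m/; /ʃ/ → [ʒ] after /r/; /θ/ → [ð] after /n/. In each pair only voicing changes, matching the preceding consonant, while place and manner stay constant.
The rule targets /ʂ/ (voiceless retroflex fricative), which sits after the trigger /ŋ/ (voiced).
A voiced retroflex fricative is [ʐ], so the surface segment is [ʐ].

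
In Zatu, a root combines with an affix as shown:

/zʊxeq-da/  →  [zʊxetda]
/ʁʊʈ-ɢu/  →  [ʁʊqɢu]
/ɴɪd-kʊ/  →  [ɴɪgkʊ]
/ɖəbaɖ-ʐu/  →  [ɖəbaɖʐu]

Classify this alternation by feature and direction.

Comparing underlying and surface forms, /q/ → [t] is the alternation; the neighbouring /d/ is constant.
/q/ is uvular while /d/ is alveolar; the output [t] is alveolar, matching the trigger — so the feature that spreads is place.
Manner and voice are unchanged, so the assimilation is partial, not total.
The other alternating forms pattern the same way: /ʈ/ → [q] before /ɢ/ (retroflex → uvular, matching uvular); /d/ → [g] before /k/ (alveolar → velar, matching velar) — only place changes, and always toward the following segment.
Nothing changes in [ɖəbaɖʐu]: there the adjacent consonants already agree in place (/ɖ/ and /ʐ/ are both retroflex), so this form is consistent with the same rule.
Since the segment that changes precedes the conditioning segment, the assimilation is regressive.

regressive place assimilation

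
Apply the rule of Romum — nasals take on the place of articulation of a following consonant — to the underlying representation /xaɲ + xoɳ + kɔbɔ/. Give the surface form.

[xaŋxoŋkɔbɔ]

/ɲ/ is a voiced palatal nasal. The following trigger /x/ is velar, so /ɲ/ must become velar as well.
A voiced velar nasal is [ŋ], so the surface segment is [ŋ].
The same rule applies at the second boundary: /ɳ/ → [ŋ] next to /k/.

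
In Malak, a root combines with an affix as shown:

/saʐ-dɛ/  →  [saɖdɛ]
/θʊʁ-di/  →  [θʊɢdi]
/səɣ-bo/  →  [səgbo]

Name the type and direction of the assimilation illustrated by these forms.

Comparing underlying and surface forms, /ʐ/ → [ɖ] is the alternation; the neighbouring /d/ is constant.
/ʐ/ is a fricative while /d/ is a stop; the output [ɖ] is a stop, matching the trigger — so the feature that spreads is manner.
Place and voice are unchanged, so the assimilation is partial, not total.
The same holds elsewhere in the data: /ʁ/ → [ɢ] before /d/ (fricative → stop, matching a stop); /ɣ/ → [g] before /b/ (fricative → stop, matching a stop) — only manner changes, and always toward the following segment.
The trigger is the following segment, so the direction is regressive (anticipatory).

regressive manner assimilation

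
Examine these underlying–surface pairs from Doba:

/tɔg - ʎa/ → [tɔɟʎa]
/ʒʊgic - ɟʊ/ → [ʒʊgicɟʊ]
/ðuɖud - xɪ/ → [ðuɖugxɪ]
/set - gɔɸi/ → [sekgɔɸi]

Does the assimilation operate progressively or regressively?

Comparing underlying and surface forms, /g/ → [ɟ] is the alternation; the neighbouring /ʎ/ is constant.
/g/ is velar while /ʎ/ is palatal; the output [ɟ] is palatal, matching the trigger — so the feature that spreads is place.
Checking the remaining alternations: /d/ → [g] before /x/ (alveolar → velar, matching velar); /t/ → [k] before /g/ (alveolar → velar, matching velar) — only place changes, and always toward the following segment.
No alternation appears in [ʒʊgicɟʊ]: there the adjacent consonants already agree in place (/c/ and /ɟ/ are both palatal), so this form is consistent with the same rule.
The trigger is the following segment, so the direction is regressive (anticipatory).

regressive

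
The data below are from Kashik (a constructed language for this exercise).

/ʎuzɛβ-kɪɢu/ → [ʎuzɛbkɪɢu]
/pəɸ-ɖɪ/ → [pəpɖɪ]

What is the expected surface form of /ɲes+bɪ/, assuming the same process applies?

[ɲetbɪ]

The data show regressive manner assimilation: /β/ → [b] before /k/; /ɸ/ → [p] before /ɖ/. In each pair only manner changes, matching the following consonant, while place and voice stay constant.
/s/ is a voiceless alveolar fricative. The following trigger /b/ is a stop, so /s/ must become a stop as well.
A voiceless alveolar stop is [t], so the surface segment is [t].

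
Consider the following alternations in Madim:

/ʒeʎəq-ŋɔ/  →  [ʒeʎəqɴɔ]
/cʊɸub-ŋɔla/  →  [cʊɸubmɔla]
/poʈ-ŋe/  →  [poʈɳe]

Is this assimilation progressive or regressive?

Comparing underlying and surface forms, /ŋ/ → [ɴ] is the alternation; the neighbouring /q/ is constant.
The change velar → uvular matches the place of the preceding /q/, identifying this as place assimilation.
Checking the remaining alternations: /ŋ/ → [m] after /b/ (velar → bilabial, matching bilabial); /ŋ/ → [ɳ] after /ʈ/ (velar → retroflex, matching retroflex) — only place changes, and always toward the preceding segment.
The trigger is the preceding segment, so the direction is progressive (perseverative).

progressive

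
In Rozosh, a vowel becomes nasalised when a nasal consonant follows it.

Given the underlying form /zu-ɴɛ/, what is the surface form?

[zũɴɛ]

/u/ sits next to the nasal /ɴ/ and is therefore nasalised to [ũ].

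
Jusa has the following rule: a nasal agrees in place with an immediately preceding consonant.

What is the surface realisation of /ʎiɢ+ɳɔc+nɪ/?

The rule targets /ɳ/ (voiced retroflex nasal), which sits after the trigger /ɢ/ (uvular).
The voiced uvular nasal is [ɴ], so /ɳ/ → [ɴ].
At the second juncture, /n/ likewise becomes [ɲ] adjacent to /c/.

[ʎiɢɴɔcɲɪ]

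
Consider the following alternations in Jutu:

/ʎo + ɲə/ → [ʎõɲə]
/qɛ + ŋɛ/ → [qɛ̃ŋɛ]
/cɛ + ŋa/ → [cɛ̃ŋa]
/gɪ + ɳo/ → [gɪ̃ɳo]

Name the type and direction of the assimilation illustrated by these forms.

regressive nasality assimilation (vowel nasalisation)

The vowel /o/ surfaces as nasalised [õ] next to the following nasal /ɲ/ — it has acquired the [+nasal] feature of its neighbour.
Likewise in the remaining data: /ɛ/ → [ɛ̃] before /ŋ/; /ɪ/ → [ɪ̃] before /ɳ/ — each time a vowel is nasalised next to a following nasal.
Because the conditioning nasal is to the right of the vowel that changes, the process is regressive (anticipatory).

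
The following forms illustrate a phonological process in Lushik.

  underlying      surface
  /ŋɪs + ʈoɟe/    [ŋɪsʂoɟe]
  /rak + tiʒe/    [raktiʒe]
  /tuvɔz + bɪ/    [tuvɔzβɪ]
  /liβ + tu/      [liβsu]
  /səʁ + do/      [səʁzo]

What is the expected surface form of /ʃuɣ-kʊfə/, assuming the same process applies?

The data show progressive manner assimilation: /ʈ/ → [ʂ] after /s/; /b/ → [β] after /z/; /t/ → [s] after /β/; /d/ → [z] after /ʁ/. In each pair only manner changes, matching the preceding consonant, while place and voice stay constant.
No alternation appears in [raktiʒe]: there the adjacent consonants already agree in manner (/t/ and /k/ are both stops), so this form is consistent with the same rule.
/k/ is a voiceless velar stop. The preceding trigger /ɣ/ is a fricative, so /k/ must become a fricative as well.
Changing only its manner to fricative gives [x] — the voiceless velar fricative.

[ʃuɣxʊfə]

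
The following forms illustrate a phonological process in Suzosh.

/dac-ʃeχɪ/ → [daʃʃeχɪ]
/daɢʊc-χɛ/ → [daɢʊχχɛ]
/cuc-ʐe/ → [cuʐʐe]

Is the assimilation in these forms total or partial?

total assimilation

Underlying /c/ is realised as [ʃ] next to /ʃ/; /ʃ/ itself does not change.
The output [ʃ] is identical to the trigger /ʃ/ — every feature (place, manner, voicing) has been copied — so this is total assimilation.
The other forms behave the same way: /c/ → [χ] before /χ/; /c/ → [ʐ] before /ʐ/ — in each case the output is a copy of the following consonant.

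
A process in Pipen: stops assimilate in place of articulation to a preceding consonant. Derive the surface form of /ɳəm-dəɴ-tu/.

[ɳəmbəɴqu]

The rule targets /d/ (voiced alveolar stop), which sits after the trigger /m/ (bilabial).
A voiced bilabial stop is [b], so the surface segment is [b].
At the second juncture, /t/ likewise becomes [q] adjacent to /ɴ/.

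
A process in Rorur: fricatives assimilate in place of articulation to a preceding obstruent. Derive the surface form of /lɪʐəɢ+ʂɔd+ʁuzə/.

[lɪʐəɢχɔdzuzə]

/ʂ/ is a voiceless retroflex fricative. The preceding trigger /ɢ/ is uvular, so /ʂ/ must become uvular as well.
Changing only its place to uvular gives [χ] — the voiceless uvular fricative.
At the second juncture, /ʁ/ likewise becomes [z] adjacent to /d/.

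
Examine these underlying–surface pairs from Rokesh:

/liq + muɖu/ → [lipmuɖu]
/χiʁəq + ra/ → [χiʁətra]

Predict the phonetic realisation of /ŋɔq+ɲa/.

The data show regressive place assimilation: /q/ → [p] before /m/; /q/ → [t] before /r/. In each pair only place changes, matching the following consonant, while manner and voice stay constant.
/q/ is a voiceless uvular stop. The following trigger /ɲ/ is palatal, so /q/ must become palatal as well.
A voiceless palatal stop is [c], so the surface segment is [c].

[ŋɔcɲa]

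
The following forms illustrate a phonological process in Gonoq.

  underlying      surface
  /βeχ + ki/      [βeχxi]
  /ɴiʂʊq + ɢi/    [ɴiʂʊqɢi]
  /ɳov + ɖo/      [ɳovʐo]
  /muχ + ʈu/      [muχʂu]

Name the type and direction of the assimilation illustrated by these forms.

progressive manner assimilation

Underlying /k/ is realised as [x] next to /χ/; /χ/ itself does not change.
The change stop → fricative matches the manner of the preceding /χ/, identifying this as manner assimilation.
Place and voice are unchanged, so the assimilation is partial, not total.
The other alternating forms pattern the same way: /ɖ/ → [ʐ] after /v/ (stop → fricative, matching a fricative); /ʈ/ → [ʂ] after /χ/ (stop → fricative, matching a fricative) — only manner changes, and always toward the preceding segment.
No alternation appears in [ɴiʂʊqɢi]: there the adjacent consonants already agree in manner (/ɢ/ and /q/ are both stops), so this form is consistent with the same rule.
The trigger is the preceding segment, so the direction is progressive (perseverative).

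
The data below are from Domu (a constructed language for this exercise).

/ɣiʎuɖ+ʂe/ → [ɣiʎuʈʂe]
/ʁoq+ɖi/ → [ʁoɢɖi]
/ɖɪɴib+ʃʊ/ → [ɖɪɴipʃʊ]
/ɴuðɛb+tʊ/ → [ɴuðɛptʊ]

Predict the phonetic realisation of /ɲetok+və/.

The data show regressive voicing assimilation: /ɖ/ → [ʈ] before /ʂ/; /q/ → [ɢ] before /ɖ/; /b/ → [p] before /ʃ/; /b/ → [p] before /t/. In each pair only voicing changes, matching the following consonant, while place and manner stay constant.
The rule targets /k/ (voiceless velar stop), which sits before the trigger /v/ (voiced).
The voiced velar stop is [g], so /k/ → [g].

[ɲetogvə]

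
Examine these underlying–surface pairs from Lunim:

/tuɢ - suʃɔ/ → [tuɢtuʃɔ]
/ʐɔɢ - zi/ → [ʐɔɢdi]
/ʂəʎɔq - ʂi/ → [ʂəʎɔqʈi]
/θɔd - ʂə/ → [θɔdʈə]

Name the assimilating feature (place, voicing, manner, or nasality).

Comparing underlying and surface forms, /s/ → [t] is the alternation; the neighbouring /ɢ/ is constant.
The change fricative → stop matches the manner of the preceding /ɢ/, identifying this as manner assimilation.
The same holds elsewhere in the data: /z/ → [d] after /ɢ/ (fricative → stop, matching a stop); /ʂ/ → [ʈ] after /q/ (fricative → stop, matching a stop); /ʂ/ → [ʈ] after /d/ (fricative → stop, matching a stop) — only manner changes, and always toward the preceding segment.

manner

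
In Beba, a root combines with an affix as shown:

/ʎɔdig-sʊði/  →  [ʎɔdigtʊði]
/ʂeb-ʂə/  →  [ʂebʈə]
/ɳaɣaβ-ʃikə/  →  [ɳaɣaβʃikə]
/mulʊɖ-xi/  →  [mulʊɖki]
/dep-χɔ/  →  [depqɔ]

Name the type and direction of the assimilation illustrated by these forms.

progressive manner assimilation

Comparing underlying and surface forms, /s/ → [t] is the alternation; the neighbouring /g/ is constant.
/s/ is a fricative while /g/ is a stop; the output [t] is a stop, matching the trigger — so the feature that spreads is manner.
Place and voice are unchanged, so the assimilation is partial, not total.
The other alternating forms pattern the same way: /ʂ/ → [ʈ] after /b/ (fricative → stop, matching a stop); /x/ → [k] after /ɖ/ (fricative → stop, matching a stop); /χ/ → [q] after /p/ (fricative → stop, matching a stop) — only manner changes, and always toward the preceding segment.
No alternation appears in [ɳaɣaβʃikə]: there the adjacent consonants already agree in manner (/ʃ/ and /β/ are both fricatives), so this form is consistent with the same rule.
Since the segment that changes follows the conditioning segment, the assimilation is progressive.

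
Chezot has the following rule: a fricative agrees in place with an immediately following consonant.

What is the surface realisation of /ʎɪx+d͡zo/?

[ʎɪsd͡zo]

/x/ is a voiceless velar fricative. The following trigger /d͡z/ is alveolar, so /x/ must become alveolar as well.
The voiceless alveolar fricative is [s], so /x/ → [s].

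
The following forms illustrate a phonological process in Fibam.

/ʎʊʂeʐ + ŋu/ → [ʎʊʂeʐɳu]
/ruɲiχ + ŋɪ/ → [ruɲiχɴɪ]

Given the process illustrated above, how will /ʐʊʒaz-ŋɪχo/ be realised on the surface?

[ʐʊʒaznɪχo]

The data show progressive place assimilation: /ŋ/ → [ɳ] after /ʐ/; /ŋ/ → [ɴ] after /χ/. In each pair only place changes, matching the preceding consonant, while manner and voice stay constant.
/ŋ/ is a voiced velar nasal. The preceding trigger /z/ is alveolar, so /ŋ/ must become alveolar as well.
A voiced alveolar nasal is [n], so the surface segment is [n].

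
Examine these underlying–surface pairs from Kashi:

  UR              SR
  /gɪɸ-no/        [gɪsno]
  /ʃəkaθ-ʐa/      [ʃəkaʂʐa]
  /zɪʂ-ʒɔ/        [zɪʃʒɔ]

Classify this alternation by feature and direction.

The segment that alternates is /ɸ/, which surfaces as [s] when adjacent to /n/.
The change bilabial → alveolar matches the place of the following /n/, identifying this as place assimilation.
Manner and voice are unchanged, so the assimilation is partial, not total.
Checking the remaining alternations: /θ/ → [ʂ] before /ʐ/ (dental → retroflex, matching retroflex); /ʂ/ → [ʃ] before /ʒ/ (retroflex → postalveolar, matching postalveolar) — only place changes, and always toward the following segment.
The trigger is the following segment, so the direction is regressive (anticipatory).

regressive place assimilation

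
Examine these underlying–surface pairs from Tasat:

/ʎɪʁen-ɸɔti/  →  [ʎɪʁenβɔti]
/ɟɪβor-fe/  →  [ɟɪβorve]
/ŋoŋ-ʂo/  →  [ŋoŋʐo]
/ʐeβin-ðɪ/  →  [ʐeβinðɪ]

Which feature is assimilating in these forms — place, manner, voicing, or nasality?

voicing

Underlying /ɸ/ is realised as [β] next to /n/; /n/ itself does not change.
The change voiceless → voiced matches the voicing of the preceding /n/, identifying this as voicing assimilation.
The same holds elsewhere in the data: /f/ → [v] after /r/ (voiceless → voiced, matching voiced); /ʂ/ → [ʐ] after /ŋ/ (voiceless → voiced, matching voiced) — only voicing changes, and always toward the preceding segment.
Nothing changes in [ʐeβinðɪ]: there the adjacent consonants already agree in voicing (/ð/ and /n/ are both voiced), so this form is consistent with the same rule.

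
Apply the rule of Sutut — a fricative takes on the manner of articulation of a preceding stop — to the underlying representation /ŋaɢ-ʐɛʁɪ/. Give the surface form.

The rule targets /ʐ/ (voiced retroflex fricative), which sits after the trigger /ɢ/ (stop).
A voiced retroflex stop is [ɖ], so the surface segment is [ɖ].

[ŋaɢɖɛʁɪ]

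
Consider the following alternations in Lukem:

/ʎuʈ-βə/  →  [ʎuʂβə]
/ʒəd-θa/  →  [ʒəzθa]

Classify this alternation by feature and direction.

regressive manner assimilation

Comparing underlying and surface forms, /ʈ/ → [ʂ] is the alternation; the neighbouring /β/ is constant.
/ʈ/ is a stop while /β/ is a fricative; the output [ʂ] is a fricative, matching the trigger — so the feature that spreads is manner.
Place and voice are unchanged, so the assimilation is partial, not total.
Checking the remaining alternation: /d/ → [z] before /θ/ (stop → fricative, matching a fricative) — only manner changes, and always toward the following segment.
The trigger is the following segment, so the direction is regressive (anticipatory).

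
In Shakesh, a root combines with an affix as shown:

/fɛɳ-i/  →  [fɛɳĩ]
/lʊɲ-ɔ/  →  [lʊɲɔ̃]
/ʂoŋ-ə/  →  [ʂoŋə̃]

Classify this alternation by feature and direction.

The vowel /i/ surfaces as nasalised [ĩ] next to the preceding nasal /ɳ/ — it has acquired the [+nasal] feature of its neighbour.
The other forms show the same pattern: /ɔ/ → [ɔ̃] after /ɲ/; /ə/ → [ə̃] after /ŋ/ — each time a vowel is nasalised next to a preceding nasal.
Because the conditioning nasal is to the left of the vowel that changes, the process is progressive (perseverative).

progressive nasality assimilation (vowel nasalisation)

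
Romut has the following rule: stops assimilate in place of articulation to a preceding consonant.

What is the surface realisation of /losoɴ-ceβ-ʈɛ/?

The rule targets /c/ (voiceless palatal stop), which sits after the trigger /ɴ/ (uvular).
A voiceless uvular stop is [q], so the surface segment is [q].
The same rule applies at the second boundary: /ʈ/ → [p] next to /β/.

[losoɴqeβpɛ]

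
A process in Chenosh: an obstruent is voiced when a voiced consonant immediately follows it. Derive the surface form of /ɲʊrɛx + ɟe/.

/x/ is a voiceless velar fricative. The following trigger /ɟ/ is voiced, so /x/ must become voiced as well.
A voiced velar fricative is [ɣ], so the surface segment is [ɣ].

[ɲʊrɛɣɟe]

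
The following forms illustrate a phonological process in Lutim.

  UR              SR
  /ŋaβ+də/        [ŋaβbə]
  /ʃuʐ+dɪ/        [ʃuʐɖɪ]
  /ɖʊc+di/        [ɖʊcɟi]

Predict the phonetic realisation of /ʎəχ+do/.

[ʎəχɢo]

The data show progressive place assimilation: /d/ → [b] after /β/; /d/ → [ɖ] after /ʐ/; /d/ → [ɟ] after /c/. In each pair only place changes, matching the preceding consonant, while manner and voice stay constant.
/d/ is a voiced alveolar stop. The preceding trigger /χ/ is uvular, so /d/ must become uvular as well.
A voiced uvular stop is [ɢ], so the surface segment is [ɢ].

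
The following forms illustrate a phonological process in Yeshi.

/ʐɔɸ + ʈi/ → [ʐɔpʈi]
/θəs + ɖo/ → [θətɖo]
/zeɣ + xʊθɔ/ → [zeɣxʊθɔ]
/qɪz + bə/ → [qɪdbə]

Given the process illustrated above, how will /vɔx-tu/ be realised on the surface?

The data show regressive manner assimilation: /ɸ/ → [p] before /ʈ/; /s/ → [t] before /ɖ/; /z/ → [d] before /b/. In each pair only manner changes, matching the following consonant, while place and voice stay constant.
Nothing changes in [zeɣxʊθɔ]: there the adjacent consonants already agree in manner (/ɣ/ and /x/ are both fricatives), so this form is consistent with the same rule.
The rule targets /x/ (voiceless velar fricative), which sits before the trigger /t/ (stop).
The voiceless velar stop is [k], so /x/ → [k].

[vɔktu]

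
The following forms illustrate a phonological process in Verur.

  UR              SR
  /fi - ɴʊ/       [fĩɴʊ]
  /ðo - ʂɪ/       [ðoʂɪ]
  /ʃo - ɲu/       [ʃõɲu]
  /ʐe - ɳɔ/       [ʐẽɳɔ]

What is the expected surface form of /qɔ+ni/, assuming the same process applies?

[qɔ̃ni]

The data show regressive nasality assimilation (vowel nasalisation): /i/ → [ĩ] before /ɴ/; /o/ → [õ] before /ɲ/; /e/ → [ẽ] before /ɳ/ — a vowel is nasalised by an immediately following nasal consonant.
No change occurs in [ðoʂɪ] because the vowel at the boundary is adjacent to an oral consonant, not a nasal (/o/ next to /ʂ/).
/ɔ/ sits next to the nasal /n/ and is therefore nasalised to [ɔ̃].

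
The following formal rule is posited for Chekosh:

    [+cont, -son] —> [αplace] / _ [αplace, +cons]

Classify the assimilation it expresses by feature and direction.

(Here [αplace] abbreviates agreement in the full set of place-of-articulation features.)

The shared variable α links the value of the place features (abbreviated [place]) on the target to the same value on the neighbouring segment, so place is the feature that assimilates.
The conditioning segment sits to the right of the focus bar, meaning the trigger follows the segment that changes — regressive assimilation.

regressive place assimilation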